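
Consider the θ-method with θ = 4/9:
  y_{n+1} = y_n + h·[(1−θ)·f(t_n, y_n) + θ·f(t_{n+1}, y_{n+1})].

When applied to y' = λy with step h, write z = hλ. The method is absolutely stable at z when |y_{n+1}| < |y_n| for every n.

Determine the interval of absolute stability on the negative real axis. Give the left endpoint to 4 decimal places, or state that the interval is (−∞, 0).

Set f=λy, z=hλ:
  y_{n+1} = y_n + z·[5/9·y_n + 4/9·y_{n+1}] ⇒ (1 − 4/9z)y_{n+1} = (1 + 5/9z)y_n
  so R(z) = (1 + 5/9z)/(1 − 4/9z).

Need |R(x)|<1, x<0.
x=-1.62: |R|=0.0581
R=−1: 1+5/9x = −1+4/9x ⇒ -1/9x=2 ⇒ x=2/(-1/9)=-18.0000
Confirm numerically:
  x=-15.488: |R|=0.96460 <1
  x=-13.416: |R|=0.92685 <1
  x=-11.800: |R|=0.88968 <1
  x=-18.541: |R|=1.00651 >1
  x=-18.488: |R|=1.00588 >1
Stable set (-18.0000, 0).

z∈(-18.0000,0).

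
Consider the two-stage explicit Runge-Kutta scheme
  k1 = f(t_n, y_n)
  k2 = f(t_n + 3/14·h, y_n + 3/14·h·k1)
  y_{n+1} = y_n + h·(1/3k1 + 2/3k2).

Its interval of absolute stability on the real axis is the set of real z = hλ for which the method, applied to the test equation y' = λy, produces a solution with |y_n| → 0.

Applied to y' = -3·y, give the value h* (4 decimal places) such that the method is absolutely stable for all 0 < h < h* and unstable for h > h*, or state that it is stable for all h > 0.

(-7.0000,0); λ=-3 ⇒ h* = (7)/3 = 2.3333.

With y'=λy (z=hλ):
  k1=λy_n ⇒ h·k1=z·y_n;  k2=λ(1+3/14z)y_n ⇒ h·k2=z(1+3/14z)y_n
  y_{n+1}/y_n = 1 + 1/3z + 2/3z(1+3/14z) = 1 + z + 1/7z²
  R(z) = 1 + z + 1/7z².

Boundary: |R(x)|=1, x<0.
x=-1.05: |R|=0.1075
R=1: x+1/7x²=0 ⇒ x=−7=-7.0000; min R=1−1/(4·1/7)=-0.7500>−1
Confirm numerically:
  x=-6.295: |R|=0.36600 <1
  x=-4.926: |R|=0.45950 <1
  x=-4.803: |R|=0.50746 <1
  x=-4.753: |R|=0.52571 <1
  x=-7.564: |R|=1.60944 >1
  x=-7.240: |R|=1.24823 >1
  x=-7.206: |R|=1.21206 >1
Interval (-7.0000, 0).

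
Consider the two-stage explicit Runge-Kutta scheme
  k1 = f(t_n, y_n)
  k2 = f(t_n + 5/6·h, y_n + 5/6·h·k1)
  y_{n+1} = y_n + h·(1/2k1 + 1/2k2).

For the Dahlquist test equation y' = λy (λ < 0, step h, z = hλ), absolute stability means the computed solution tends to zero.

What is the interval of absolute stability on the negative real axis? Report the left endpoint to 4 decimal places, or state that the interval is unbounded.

(-2.4000, 0).

Test eqn y'=λy, z=hλ:
  k1=λy_n ⇒ h·k1=z·y_n;  k2=λ(1+5/6z)y_n ⇒ h·k2=z(1+5/6z)y_n
  y_{n+1}/y_n = 1 + 1/2z + 1/2z(1+5/6z) = 1 + z + 5/12z²
  ⇒ R(z) = 1 + z + 5/12z².

Solve |R(x)|<1 on ℝ⁻.
x=-0.63: |R|=0.5354
R=1: x+5/12x²=0 ⇒ x=−12/5=-2.4000; min R=1−1/(4·5/12)=0.4000>−1
Confirm numerically:
  x=-2.237: |R|=0.84807 <1
  x=-1.978: |R|=0.65220 <1
  x=-1.615: |R|=0.47176 <1
  x=-2.700: |R|=1.33750 >1
  x=-2.658: |R|=1.28573 >1
  x=-2.516: |R|=1.12161 >1
Stable set (-2.4000, 0).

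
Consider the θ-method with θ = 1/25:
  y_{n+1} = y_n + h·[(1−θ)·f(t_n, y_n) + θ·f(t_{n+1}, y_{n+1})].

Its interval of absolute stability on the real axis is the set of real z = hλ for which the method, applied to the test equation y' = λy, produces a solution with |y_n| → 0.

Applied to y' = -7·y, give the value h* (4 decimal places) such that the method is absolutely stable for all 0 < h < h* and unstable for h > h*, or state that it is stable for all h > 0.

With y'=λy (z=hλ):
  y_{n+1} = y_n + z·[24/25·y_n + 1/25·y_{n+1}] ⇒ (1 − 1/25z)y_{n+1} = (1 + 24/25z)y_n
  so R(z) = (1 + 24/25z)/(1 − 1/25z).

Solve |R(x)|<1 on ℝ⁻.
x=-0.67: |R|=0.3475
R=−1: 1+24/25x = −1+1/25x ⇒ -23/25x=2 ⇒ x=2/(-23/25)=-2.1739
Confirm numerically:
  x=-2.040: |R|=0.88609 <1
  x=-2.023: |R|=0.87155 <1
  x=-1.961: |R|=0.81837 <1
  x=-1.562: |R|=0.47015 <1
  x=-2.660: |R|=1.40419 >1
  x=-2.324: |R|=1.12634 >1
  x=-2.308: |R|=1.11293 >1
Stable set (-2.1739, 0).

(-2.1739,0); λ=-7 ⇒ h* = (50/23)/7 = 0.3106.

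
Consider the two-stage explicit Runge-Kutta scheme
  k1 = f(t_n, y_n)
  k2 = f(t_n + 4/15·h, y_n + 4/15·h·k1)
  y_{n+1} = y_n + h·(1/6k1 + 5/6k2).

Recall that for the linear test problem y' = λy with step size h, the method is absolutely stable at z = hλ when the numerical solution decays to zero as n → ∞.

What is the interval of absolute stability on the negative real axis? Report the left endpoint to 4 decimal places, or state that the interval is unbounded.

On y'=λy, z=hλ:
  k1=λy_n ⇒ h·k1=z·y_n;  k2=λ(1+4/15z)y_n ⇒ h·k2=z(1+4/15z)y_n
  y_{n+1}/y_n = 1 + 1/6z + 5/6z(1+4/15z) = 1 + z + 2/9z²
  ⇒ R(z) = 1 + z + 2/9z².

Solve |R(x)|<1 on ℝ⁻.
x=-1.01: |R|=0.2167
R=1: x+2/9x²=0 ⇒ x=−9/2=-4.5000; min R=1−1/(4·2/9)=-0.1250>−1
Confirm numerically:
  x=-4.430: |R|=0.93109 <1
  x=-4.370: |R|=0.87376 <1
  x=-3.938: |R|=0.50819 <1
  x=-3.191: |R|=0.07177 <1
  x=-5.039: |R|=1.60356 >1
  x=-4.948: |R|=1.49260 >1
  x=-4.708: |R|=1.21761 >1
Interval (-4.5000, 0).

(-4.5000, 0).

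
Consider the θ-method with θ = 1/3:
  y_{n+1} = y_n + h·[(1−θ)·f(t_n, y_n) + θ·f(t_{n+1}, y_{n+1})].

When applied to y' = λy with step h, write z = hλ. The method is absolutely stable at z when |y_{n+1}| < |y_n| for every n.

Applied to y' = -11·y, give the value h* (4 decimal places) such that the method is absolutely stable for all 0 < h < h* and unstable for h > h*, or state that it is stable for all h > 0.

Test eqn y'=λy, z=hλ:
  y_{n+1} = y_n + z·[2/3·y_n + 1/3·y_{n+1}] ⇒ (1 − 1/3z)y_{n+1} = (1 + 2/3z)y_n
  so R(z) = (1 + 2/3z)/(1 − 1/3z).

Find x<0 with |R(x)|<1.
x=-0.76: |R|=0.3936
R=−1: 1+2/3x = −1+1/3x ⇒ -1/3x=2 ⇒ x=2/(-1/3)=-6.0000
Confirm numerically:
  x=-5.278: |R|=0.91278 <1
  x=-5.141: |R|=0.89448 <1
  x=-5.057: |R|=0.88296 <1
  x=-6.436: |R|=1.04621 >1
  x=-6.408: |R|=1.04337 >1
So |R|<1 on (-6.0000, 0).

(-6.0000,0); λ=-11 ⇒ h* = (6)/11 = 0.5455.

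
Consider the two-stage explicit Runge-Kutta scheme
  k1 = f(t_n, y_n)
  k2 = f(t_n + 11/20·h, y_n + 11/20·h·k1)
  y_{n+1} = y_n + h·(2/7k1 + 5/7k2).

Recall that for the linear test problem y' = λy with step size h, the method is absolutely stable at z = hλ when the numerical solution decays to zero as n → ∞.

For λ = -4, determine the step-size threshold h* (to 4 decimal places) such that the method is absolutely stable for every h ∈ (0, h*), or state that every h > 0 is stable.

(-2.5455,0); λ=-4 ⇒ h* = (28/11)/4 = 0.6364.

With y'=λy (z=hλ):
  k1=λy_n ⇒ h·k1=z·y_n;  k2=λ(1+11/20z)y_n ⇒ h·k2=z(1+11/20z)y_n
  y_{n+1}/y_n = 1 + 2/7z + 5/7z(1+11/20z) = 1 + z + 11/28z²
  Hence R(z) = 1 + z + 11/28z².

Find x<0 with |R(x)|<1.
x=-0.66: |R|=0.5111
R=1: x+11/28x²=0 ⇒ x=−28/11=-2.5455; min R=1−1/(4·11/28)=0.3636>−1
Confirm numerically:
  x=-1.896: |R|=0.51625 <1
  x=-1.705: |R|=0.43705 <1
  x=-1.127: |R|=0.37198 <1
  x=-1.041: |R|=0.38473 <1
  x=-2.949: |R|=1.46752 >1
  x=-2.836: |R|=1.32371 >1
  x=-2.663: |R|=1.12297 >1
Interval (-2.5455, 0).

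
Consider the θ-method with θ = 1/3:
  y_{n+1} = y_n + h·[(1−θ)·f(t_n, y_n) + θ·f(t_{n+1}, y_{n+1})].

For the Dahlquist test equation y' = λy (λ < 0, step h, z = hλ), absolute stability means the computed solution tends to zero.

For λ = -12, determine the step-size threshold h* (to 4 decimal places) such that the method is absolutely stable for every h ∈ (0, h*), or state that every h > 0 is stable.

Set f=λy, z=hλ:
  y_{n+1} = y_n + z·[2/3·y_n + 1/3·y_{n+1}] ⇒ (1 − 1/3z)y_{n+1} = (1 + 2/3z)y_n
  so R(z) = (1 + 2/3z)/(1 − 1/3z).

Solve |R(x)|<1 on ℝ⁻.
x=-1.21: |R|=0.1378
R=−1: 1+2/3x = −1+1/3x ⇒ -1/3x=2 ⇒ x=2/(-1/3)=-6.0000
Confirm numerically:
  x=-5.752: |R|=0.97166 <1
  x=-5.653: |R|=0.95990 <1
  x=-4.779: |R|=0.84304 <1
  x=-4.292: |R|=0.76577 <1
  x=-6.428: |R|=1.04540 >1
  x=-6.202: |R|=1.02195 >1
Interval (-6.0000, 0).

(-6.0000,0); λ=-12 ⇒ h* = (6)/12 = 0.5000.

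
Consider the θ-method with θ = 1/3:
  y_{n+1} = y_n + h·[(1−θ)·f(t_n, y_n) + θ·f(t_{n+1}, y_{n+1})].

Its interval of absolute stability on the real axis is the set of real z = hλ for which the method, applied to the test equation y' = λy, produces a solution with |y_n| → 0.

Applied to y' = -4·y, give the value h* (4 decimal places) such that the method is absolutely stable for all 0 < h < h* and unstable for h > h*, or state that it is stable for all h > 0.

Set f=λy, z=hλ:
  y_{n+1} = y_n + z·[2/3·y_n + 1/3·y_{n+1}] ⇒ (1 − 1/3z)y_{n+1} = (1 + 2/3z)y_n
  R(z) = (1 + 2/3z)/(1 − 1/3z).

Solve |R(x)|<1 on ℝ⁻.
x=-0.5: |R|=0.5714
R=−1: 1+2/3x = −1+1/3x ⇒ -1/3x=2 ⇒ x=2/(-1/3)=-6.0000
Confirm numerically:
  x=-4.626: |R|=0.81983 <1
  x=-3.923: |R|=0.69999 <1
  x=-3.918: |R|=0.69905 <1
  x=-3.468: |R|=0.60853 <1
  x=-6.508: |R|=1.05343 >1
  x=-6.361: |R|=1.03856 >1
So |R|<1 on (-6.0000, 0).

(-6.0000,0); λ=-4 ⇒ h* = (6)/4 = 1.5000.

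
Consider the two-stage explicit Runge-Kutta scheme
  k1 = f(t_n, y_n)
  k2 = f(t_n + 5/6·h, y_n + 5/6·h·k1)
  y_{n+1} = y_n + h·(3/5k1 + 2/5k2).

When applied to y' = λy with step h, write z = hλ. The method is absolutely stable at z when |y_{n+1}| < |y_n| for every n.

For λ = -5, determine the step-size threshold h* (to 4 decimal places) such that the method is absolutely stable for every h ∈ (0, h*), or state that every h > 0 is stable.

(-3.0000,0); λ=-5 ⇒ h* = (3)/5 = 0.6000.

With y'=λy (z=hλ):
  k1=λy_n ⇒ h·k1=z·y_n;  k2=λ(1+5/6z)y_n ⇒ h·k2=z(1+5/6z)y_n
  y_{n+1}/y_n = 1 + 3/5z + 2/5z(1+5/6z) = 1 + z + 1/3z²
  so R(z) = 1 + z + 1/3z².

Boundary: |R(x)|=1, x<0.
x=-1.41: |R|=0.2527
R=1: x+1/3x²=0 ⇒ x=−3=-3.0000; min R=1−1/(4·1/3)=0.2500>−1
Confirm numerically:
  x=-2.656: |R|=0.69545 <1
  x=-2.470: |R|=0.56363 <1
  x=-1.338: |R|=0.25875 <1
  x=-3.298: |R|=1.32760 >1
  x=-3.288: |R|=1.31565 >1
  x=-3.284: |R|=1.31089 >1
Stable set (-3.0000, 0).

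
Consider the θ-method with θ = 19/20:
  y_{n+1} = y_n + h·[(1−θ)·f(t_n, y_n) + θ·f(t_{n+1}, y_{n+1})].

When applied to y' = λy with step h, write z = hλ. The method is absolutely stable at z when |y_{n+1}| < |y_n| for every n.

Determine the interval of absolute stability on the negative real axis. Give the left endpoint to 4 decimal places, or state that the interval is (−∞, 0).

With y'=λy (z=hλ):
  y_{n+1} = y_n + z·[1/20·y_n + 19/20·y_{n+1}] ⇒ (1 − 19/20z)y_{n+1} = (1 + 1/20z)y_n
  ⇒ R(z) = (1 + 1/20z)/(1 − 19/20z).

Find x<0 with |R(x)|<1.
x=-1.1: |R|=0.4621
x=-2: |R|=0.3103
x=-10: |R|=0.0476
x=-100: |R|=0.0417
θ=19/20≥1/2 ⇒ |1+1/20x|<|1−19/20x| ∀x<0 ⇒ interval (−∞,0).

unbounded; (−∞, 0).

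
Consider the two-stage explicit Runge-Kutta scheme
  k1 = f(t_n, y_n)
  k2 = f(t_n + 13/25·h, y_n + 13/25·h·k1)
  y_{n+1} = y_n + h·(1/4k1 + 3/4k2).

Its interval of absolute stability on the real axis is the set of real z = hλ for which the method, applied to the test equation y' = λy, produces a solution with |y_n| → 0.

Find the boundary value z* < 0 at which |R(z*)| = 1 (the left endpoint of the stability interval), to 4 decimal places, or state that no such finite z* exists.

Test eqn y'=λy, z=hλ:
  k1=λy_n ⇒ h·k1=z·y_n;  k2=λ(1+13/25z)y_n ⇒ h·k2=z(1+13/25z)y_n
  y_{n+1}/y_n = 1 + 1/4z + 3/4z(1+13/25z) = 1 + z + 39/100z²
  so R(z) = 1 + z + 39/100z².

Solve |R(x)|<1 on ℝ⁻.
x=-1.04: |R|=0.3818
R=1: x+39/100x²=0 ⇒ x=−100/39=-2.5641; min R=1−1/(4·39/100)=0.3590>−1
Confirm numerically:
  x=-2.364: |R|=0.81551 <1
  x=-1.925: |R|=0.52019 <1
  x=-1.534: |R|=0.38373 <1
  x=-3.089: |R|=1.63235 >1
  x=-2.759: |R|=1.20971 >1
  x=-2.641: |R|=1.07920 >1
Stable set (-2.5641, 0).

z* = -2.5641.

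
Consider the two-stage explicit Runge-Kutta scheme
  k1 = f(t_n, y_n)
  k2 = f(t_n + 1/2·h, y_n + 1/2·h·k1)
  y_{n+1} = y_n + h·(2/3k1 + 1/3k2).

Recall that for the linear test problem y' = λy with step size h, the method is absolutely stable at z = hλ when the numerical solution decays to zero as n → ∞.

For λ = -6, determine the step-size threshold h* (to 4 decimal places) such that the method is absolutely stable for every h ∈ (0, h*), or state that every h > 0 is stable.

On y'=λy, z=hλ:
  k1=λy_n ⇒ h·k1=z·y_n;  k2=λ(1+1/2z)y_n ⇒ h·k2=z(1+1/2z)y_n
  y_{n+1}/y_n = 1 + 2/3z + 1/3z(1+1/2z) = 1 + z + 1/6z²
  Hence R(z) = 1 + z + 1/6z².

Solve |R(x)|<1 on ℝ⁻.
x=-1.27: |R|=0.0012
R=1: x+1/6x²=0 ⇒ x=−6=-6.0000; min R=1−1/(4·1/6)=-0.5000>−1
Confirm numerically:
  x=-5.587: |R|=0.61543 <1
  x=-5.357: |R|=0.42591 <1
  x=-5.114: |R|=0.24483 <1
  x=-6.496: |R|=1.53700 >1
  x=-6.482: |R|=1.52072 >1
  x=-6.402: |R|=1.42893 >1
Interval (-6.0000, 0).

(-6.0000,0); λ=-6 ⇒ h* = (6)/6 = 1.0000.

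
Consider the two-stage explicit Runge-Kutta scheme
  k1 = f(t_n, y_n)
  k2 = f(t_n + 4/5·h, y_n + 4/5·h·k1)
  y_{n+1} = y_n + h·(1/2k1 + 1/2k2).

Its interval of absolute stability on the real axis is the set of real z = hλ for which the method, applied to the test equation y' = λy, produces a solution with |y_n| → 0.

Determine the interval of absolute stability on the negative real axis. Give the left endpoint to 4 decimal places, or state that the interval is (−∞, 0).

With y'=λy (z=hλ):
  k1=λy_n ⇒ h·k1=z·y_n;  k2=λ(1+4/5z)y_n ⇒ h·k2=z(1+4/5z)y_n
  y_{n+1}/y_n = 1 + 1/2z + 1/2z(1+4/5z) = 1 + z + 2/5z²
  ⇒ R(z) = 1 + z + 2/5z².

Boundary: |R(x)|=1, x<0.
x=-1.19: |R|=0.3764
R=1: x+2/5x²=0 ⇒ x=−5/2=-2.5000; min R=1−1/(4·2/5)=0.3750>−1
Confirm numerically:
  x=-2.403: |R|=0.90676 <1
  x=-1.922: |R|=0.55563 <1
  x=-1.878: |R|=0.53275 <1
  x=-2.681: |R|=1.19410 >1
  x=-2.563: |R|=1.06459 >1
Stable set (-2.5000, 0).

(-2.5000, 0).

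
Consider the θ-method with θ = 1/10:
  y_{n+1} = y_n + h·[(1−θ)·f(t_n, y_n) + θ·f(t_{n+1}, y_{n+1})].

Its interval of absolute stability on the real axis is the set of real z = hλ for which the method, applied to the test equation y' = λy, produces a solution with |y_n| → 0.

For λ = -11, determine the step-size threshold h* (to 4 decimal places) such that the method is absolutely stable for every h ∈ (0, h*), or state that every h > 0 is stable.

On y'=λy, z=hλ:
  y_{n+1} = y_n + z·[9/10·y_n + 1/10·y_{n+1}] ⇒ (1 − 1/10z)y_{n+1} = (1 + 9/10z)y_n
  R(z) = (1 + 9/10z)/(1 − 1/10z).

Solve |R(x)|<1 on ℝ⁻.
x=-1.51: |R|=0.3119
R=−1: 1+9/10x = −1+1/10x ⇒ -4/5x=2 ⇒ x=2/(-4/5)=-2.5000
Confirm numerically:
  x=-2.422: |R|=0.94977 <1
  x=-2.321: |R|=0.88378 <1
  x=-1.633: |R|=0.40377 <1
  x=-1.460: |R|=0.27400 <1
  x=-3.080: |R|=1.35474 >1
  x=-3.064: |R|=1.34538 >1
  x=-2.736: |R|=1.14824 >1
Stable set (-2.5000, 0).

(-2.5000,0); λ=-11 ⇒ h* = (5/2)/11 = 0.2273.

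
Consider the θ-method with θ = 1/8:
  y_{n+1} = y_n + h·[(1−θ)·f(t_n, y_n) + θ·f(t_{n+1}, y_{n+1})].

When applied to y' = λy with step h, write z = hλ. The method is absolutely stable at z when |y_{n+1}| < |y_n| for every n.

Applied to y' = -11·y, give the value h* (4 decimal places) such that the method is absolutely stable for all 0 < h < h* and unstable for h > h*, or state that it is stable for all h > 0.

(-2.6667,0); λ=-11 ⇒ h* = (8/3)/11 = 0.2424.

Test eqn y'=λy, z=hλ:
  y_{n+1} = y_n + z·[7/8·y_n + 1/8·y_{n+1}] ⇒ (1 − 1/8z)y_{n+1} = (1 + 7/8z)y_n
  Hence R(z) = (1 + 7/8z)/(1 − 1/8z).

Need |R(x)|<1, x<0.
x=-1.37: |R|=0.1697
R=−1: 1+7/8x = −1+1/8x ⇒ -3/4x=2 ⇒ x=2/(-3/4)=-2.6667
Confirm numerically:
  x=-2.118: |R|=0.67464 <1
  x=-1.996: |R|=0.59744 <1
  x=-1.625: |R|=0.35065 <1
  x=-1.135: |R|=0.00602 <1
  x=-3.226: |R|=1.29895 >1
  x=-3.014: |R|=1.18921 >1
So |R|<1 on (-2.6667, 0).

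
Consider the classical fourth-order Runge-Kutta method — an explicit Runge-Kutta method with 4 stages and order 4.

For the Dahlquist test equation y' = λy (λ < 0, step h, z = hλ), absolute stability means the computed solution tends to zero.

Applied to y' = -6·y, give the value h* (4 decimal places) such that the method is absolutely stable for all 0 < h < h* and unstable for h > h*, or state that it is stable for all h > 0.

(-2.7853,0); λ=-6 ⇒ h* = 0.4642.

On y'=λy, z=hλ:
  order 4, 4-stage ⇒ R(z)=1+z+z^2/2+z^3/6+z^4/24
  (e.g. R(-1.16)=0.32809, |R|=0.32809)

Solve |R(x)|<1 on ℝ⁻.
x=-1.16: |R|=0.3281
|R(-2.77)|=0.9772 |R(-1.62)|=0.2706 |R(-1.56)|=0.2708
Bisect:
  x_lo=-3.5206 |R|=2.8052  x_hi=-0.1700 |R|=0.8436
  mid=-1.84534 |R|=0.29315 →hi
  mid=-2.68299 |R|=0.85639 →hi
  mid=-3.10181 |R|=1.59193 →lo
  mid=-2.89240 |R|=1.17386 →lo
  mid=-2.78769 |R|=1.00362 →lo
  mid=-2.73534 |R|=0.92726 →hi
  mid=-2.76151 |R|=0.96474 →hi
  mid=-2.77460 |R|=0.98400 →hi
  mid=-2.78115 |R|=0.99377 →hi
  mid=-2.78442 |R|=0.99868 →hi
  ...
  [-2.78544,-2.78524] ⇒ x*=-2.7853
Stable set (-2.7853, 0).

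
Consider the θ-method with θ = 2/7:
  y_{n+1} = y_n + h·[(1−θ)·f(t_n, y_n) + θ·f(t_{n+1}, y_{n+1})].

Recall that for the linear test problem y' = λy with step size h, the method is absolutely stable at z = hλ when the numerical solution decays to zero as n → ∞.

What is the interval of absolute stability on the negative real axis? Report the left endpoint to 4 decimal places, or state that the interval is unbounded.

Test eqn y'=λy, z=hλ:
  y_{n+1} = y_n + z·[5/7·y_n + 2/7·y_{n+1}] ⇒ (1 − 2/7z)y_{n+1} = (1 + 5/7z)y_n
  R(z) = (1 + 5/7z)/(1 − 2/7z).

Need |R(x)|<1, x<0.
x=-1.27: |R|=0.0681
R=−1: 1+5/7x = −1+2/7x ⇒ -3/7x=2 ⇒ x=2/(-3/7)=-4.6667
Confirm numerically:
  x=-2.800: |R|=0.55556 <1
  x=-2.734: |R|=0.53497 <1
  x=-2.711: |R|=0.52769 <1
  x=-5.175: |R|=1.08790 >1
  x=-4.958: |R|=1.05167 >1
  x=-4.696: |R|=1.00537 >1
Interval (-4.6667, 0).

(-4.6667, 0).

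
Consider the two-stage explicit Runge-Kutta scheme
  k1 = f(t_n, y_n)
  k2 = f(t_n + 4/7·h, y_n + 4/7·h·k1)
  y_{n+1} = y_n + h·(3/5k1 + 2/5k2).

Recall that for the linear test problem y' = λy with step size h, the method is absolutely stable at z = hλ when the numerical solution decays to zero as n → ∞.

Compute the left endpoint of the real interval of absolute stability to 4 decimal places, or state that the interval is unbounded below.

z* = -4.3750.

Test eqn y'=λy, z=hλ:
  k1=λy_n ⇒ h·k1=z·y_n;  k2=λ(1+4/7z)y_n ⇒ h·k2=z(1+4/7z)y_n
  y_{n+1}/y_n = 1 + 3/5z + 2/5z(1+4/7z) = 1 + z + 8/35z²
  R(z) = 1 + z + 8/35z².

Solve |R(x)|<1 on ℝ⁻.
x=-0.65: |R|=0.4466
R=1: x+8/35x²=0 ⇒ x=−35/8=-4.3750; min R=1−1/(4·8/35)=-0.0938>−1
Confirm numerically:
  x=-4.119: |R|=0.75898 <1
  x=-3.752: |R|=0.46572 <1
  x=-3.584: |R|=0.35201 <1
  x=-4.848: |R|=1.52414 >1
  x=-4.697: |R|=1.34570 >1
  x=-4.453: |R|=1.07939 >1
So |R|<1 on (-4.3750, 0).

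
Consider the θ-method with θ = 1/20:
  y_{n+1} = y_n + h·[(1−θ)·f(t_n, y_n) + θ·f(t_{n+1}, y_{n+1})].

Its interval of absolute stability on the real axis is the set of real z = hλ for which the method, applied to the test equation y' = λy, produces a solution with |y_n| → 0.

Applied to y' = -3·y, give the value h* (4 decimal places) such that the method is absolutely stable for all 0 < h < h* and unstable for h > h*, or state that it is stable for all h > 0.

(-2.2222,0); λ=-3 ⇒ h* = (20/9)/3 = 0.7407.

Set f=λy, z=hλ:
  y_{n+1} = y_n + z·[19/20·y_n + 1/20·y_{n+1}] ⇒ (1 − 1/20z)y_{n+1} = (1 + 19/20z)y_n
  so R(z) = (1 + 19/20z)/(1 − 1/20z).

Boundary: |R(x)|=1, x<0.
x=-1.57: |R|=0.4557
R=−1: 1+19/20x = −1+1/20x ⇒ -9/10x=2 ⇒ x=2/(-9/10)=-2.2222
Confirm numerically:
  x=-2.127: |R|=0.92254 <1
  x=-1.922: |R|=0.75349 <1
  x=-1.844: |R|=0.68834 <1
  x=-2.396: |R|=1.13967 >1
  x=-2.320: |R|=1.07885 >1
Interval (-2.2222, 0).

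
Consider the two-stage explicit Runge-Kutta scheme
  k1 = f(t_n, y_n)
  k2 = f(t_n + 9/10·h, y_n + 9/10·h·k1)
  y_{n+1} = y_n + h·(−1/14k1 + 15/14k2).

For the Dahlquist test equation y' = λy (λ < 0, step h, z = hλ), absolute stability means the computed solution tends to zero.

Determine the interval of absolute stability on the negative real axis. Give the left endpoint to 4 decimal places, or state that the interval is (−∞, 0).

z∈(-1.0370,0).

Test eqn y'=λy, z=hλ:
  k1=λy_n ⇒ h·k1=z·y_n;  k2=λ(1+9/10z)y_n ⇒ h·k2=z(1+9/10z)y_n
  y_{n+1}/y_n = 1 − 1/14z + 15/14z(1+9/10z) = 1 + z + 27/28z²
  ⇒ R(z) = 1 + z + 27/28z².

Need |R(x)|<1, x<0.
x=-1.78: |R|=2.2752
R=1: x+27/28x²=0 ⇒ x=−28/27=-1.0370; min R=1−1/(4·27/28)=0.7407>−1
Confirm numerically:
  x=-0.830: |R|=0.83430 <1
  x=-0.706: |R|=0.77463 <1
  x=-0.568: |R|=0.74310 <1
  x=-1.496: |R|=1.66209 >1
  x=-1.423: |R|=1.52961 >1
  x=-1.135: |R|=1.10722 >1
Interval (-1.0370, 0).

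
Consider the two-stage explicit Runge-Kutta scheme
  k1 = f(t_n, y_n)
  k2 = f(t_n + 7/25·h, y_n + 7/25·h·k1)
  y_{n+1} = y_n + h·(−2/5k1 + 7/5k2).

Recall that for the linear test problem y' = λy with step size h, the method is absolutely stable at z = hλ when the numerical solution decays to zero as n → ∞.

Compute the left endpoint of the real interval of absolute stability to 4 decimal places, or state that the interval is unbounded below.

On y'=λy, z=hλ:
  k1=λy_n ⇒ h·k1=z·y_n;  k2=λ(1+7/25z)y_n ⇒ h·k2=z(1+7/25z)y_n
  y_{n+1}/y_n = 1 − 2/5z + 7/5z(1+7/25z) = 1 + z + 49/125z²
  ⇒ R(z) = 1 + z + 49/125z².

Solve |R(x)|<1 on ℝ⁻.
x=-0.59: |R|=0.5465
R=1: x+49/125x²=0 ⇒ x=−125/49=-2.5510; min R=1−1/(4·49/125)=0.3622>−1
Confirm numerically:
  x=-2.002: |R|=0.56914 <1
  x=-1.563: |R|=0.39464 <1
  x=-1.209: |R|=0.36398 <1
  x=-2.986: |R|=1.50915 >1
  x=-2.957: |R|=1.47059 >1
  x=-2.778: |R|=1.24718 >1
Stable set (-2.5510, 0).

z* = -2.5510.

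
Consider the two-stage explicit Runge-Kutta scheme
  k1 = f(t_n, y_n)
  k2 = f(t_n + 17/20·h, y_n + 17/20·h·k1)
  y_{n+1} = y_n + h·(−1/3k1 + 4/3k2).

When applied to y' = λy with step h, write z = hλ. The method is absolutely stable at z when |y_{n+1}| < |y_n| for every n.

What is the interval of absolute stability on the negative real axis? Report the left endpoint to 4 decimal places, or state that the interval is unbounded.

With y'=λy (z=hλ):
  k1=λy_n ⇒ h·k1=z·y_n;  k2=λ(1+17/20z)y_n ⇒ h·k2=z(1+17/20z)y_n
  y_{n+1}/y_n = 1 − 1/3z + 4/3z(1+17/20z) = 1 + z + 17/15z²
  Hence R(z) = 1 + z + 17/15z².

Need |R(x)|<1, x<0.
x=-0.51: |R|=0.7848
R=1: x+17/15x²=0 ⇒ x=−15/17=-0.8824; min R=1−1/(4·17/15)=0.7794>−1
Confirm numerically:
  x=-0.667: |R|=0.83721 <1
  x=-0.619: |R|=0.81525 <1
  x=-0.448: |R|=0.77946 <1
  x=-0.361: |R|=0.78670 <1
  x=-1.474: |R|=1.98837 >1
  x=-1.286: |R|=1.58830 >1
  x=-1.271: |R|=1.55983 >1
So |R|<1 on (-0.8824, 0).

z∈(-0.8824,0).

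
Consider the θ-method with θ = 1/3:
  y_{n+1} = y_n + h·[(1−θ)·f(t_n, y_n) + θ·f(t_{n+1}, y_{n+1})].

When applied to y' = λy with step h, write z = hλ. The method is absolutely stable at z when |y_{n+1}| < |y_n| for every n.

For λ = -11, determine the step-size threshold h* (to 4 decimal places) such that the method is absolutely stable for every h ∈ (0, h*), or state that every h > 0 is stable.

Test eqn y'=λy, z=hλ:
  y_{n+1} = y_n + z·[2/3·y_n + 1/3·y_{n+1}] ⇒ (1 − 1/3z)y_{n+1} = (1 + 2/3z)y_n
  so R(z) = (1 + 2/3z)/(1 − 1/3z).

Solve |R(x)|<1 on ℝ⁻.
x=-1.74: |R|=0.1013
R=−1: 1+2/3x = −1+1/3x ⇒ -1/3x=2 ⇒ x=2/(-1/3)=-6.0000
Confirm numerically:
  x=-4.897: |R|=0.86033 <1
  x=-4.771: |R|=0.84185 <1
  x=-4.362: |R|=0.77751 <1
  x=-4.156: |R|=0.74231 <1
  x=-6.566: |R|=1.05917 >1
  x=-6.194: |R|=1.02110 >1
  x=-6.153: |R|=1.01672 >1
So |R|<1 on (-6.0000, 0).

(-6.0000,0); λ=-11 ⇒ h* = (6)/11 = 0.5455.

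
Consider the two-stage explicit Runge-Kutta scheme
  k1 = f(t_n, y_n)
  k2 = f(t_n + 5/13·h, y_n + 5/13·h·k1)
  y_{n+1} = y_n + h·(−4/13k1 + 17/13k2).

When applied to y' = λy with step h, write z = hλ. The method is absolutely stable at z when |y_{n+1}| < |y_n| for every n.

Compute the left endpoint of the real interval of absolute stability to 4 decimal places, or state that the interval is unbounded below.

z* = -1.9882.

Test eqn y'=λy, z=hλ:
  k1=λy_n ⇒ h·k1=z·y_n;  k2=λ(1+5/13z)y_n ⇒ h·k2=z(1+5/13z)y_n
  y_{n+1}/y_n = 1 − 4/13z + 17/13z(1+5/13z) = 1 + z + 85/169z²
  ⇒ R(z) = 1 + z + 85/169z².

Boundary: |R(x)|=1, x<0.
x=-1.02: |R|=0.5033
R=1: x+85/169x²=0 ⇒ x=−169/85=-1.9882; min R=1−1/(4·85/169)=0.5029>−1
Confirm numerically:
  x=-1.797: |R|=0.82716 <1
  x=-1.599: |R|=0.68696 <1
  x=-0.931: |R|=0.50494 <1
  x=-0.870: |R|=0.51069 <1
  x=-2.579: |R|=1.76630 >1
  x=-2.507: |R|=1.65412 >1
  x=-2.437: |R|=1.55006 >1
So |R|<1 on (-1.9882, 0).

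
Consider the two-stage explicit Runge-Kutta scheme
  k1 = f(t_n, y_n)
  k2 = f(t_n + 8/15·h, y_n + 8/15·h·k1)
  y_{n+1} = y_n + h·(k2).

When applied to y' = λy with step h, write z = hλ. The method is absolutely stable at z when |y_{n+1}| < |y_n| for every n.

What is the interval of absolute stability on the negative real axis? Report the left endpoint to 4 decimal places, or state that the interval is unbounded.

On y'=λy, z=hλ:
  k1=λy_n ⇒ h·k1=z·y_n;  k2=λ(1+8/15z)y_n ⇒ h·k2=z(1+8/15z)y_n
  y_{n+1}/y_n = 1 + z(1+8/15z) = 1 + z + 8/15z²
  so R(z) = 1 + z + 8/15z².

Boundary: |R(x)|=1, x<0.
x=-0.53: |R|=0.6198
R=1: x+8/15x²=0 ⇒ x=−15/8=-1.8750; min R=1−1/(4·8/15)=0.5312>−1
Confirm numerically:
  x=-1.686: |R|=0.83005 <1
  x=-1.623: |R|=0.78187 <1
  x=-1.475: |R|=0.68533 <1
  x=-2.155: |R|=1.32181 >1
  x=-2.113: |R|=1.26821 >1
Interval (-1.8750, 0).

z∈(-1.8750,0).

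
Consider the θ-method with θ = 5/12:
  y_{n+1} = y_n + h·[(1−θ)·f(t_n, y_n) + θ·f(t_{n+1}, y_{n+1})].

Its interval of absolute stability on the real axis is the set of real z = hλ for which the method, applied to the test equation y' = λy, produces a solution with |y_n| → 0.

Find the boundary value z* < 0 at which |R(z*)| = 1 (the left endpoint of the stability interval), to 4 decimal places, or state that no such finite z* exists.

z* = -12.0000.

Test eqn y'=λy, z=hλ:
  y_{n+1} = y_n + z·[7/12·y_n + 5/12·y_{n+1}] ⇒ (1 − 5/12z)y_{n+1} = (1 + 7/12z)y_n
  ⇒ R(z) = (1 + 7/12z)/(1 − 5/12z).

Find x<0 with |R(x)|<1.
x=-0.62: |R|=0.5073
R=−1: 1+7/12x = −1+5/12x ⇒ -1/6x=2 ⇒ x=2/(-1/6)=-12.0000
Confirm numerically:
  x=-6.939: |R|=0.78323 <1
  x=-6.654: |R|=0.76382 <1
  x=-6.556: |R|=0.75686 <1
  x=-12.585: |R|=1.01562 >1
  x=-12.447: |R|=1.01204 >1
  x=-12.314: |R|=1.00854 >1
Stable set (-12.0000, 0).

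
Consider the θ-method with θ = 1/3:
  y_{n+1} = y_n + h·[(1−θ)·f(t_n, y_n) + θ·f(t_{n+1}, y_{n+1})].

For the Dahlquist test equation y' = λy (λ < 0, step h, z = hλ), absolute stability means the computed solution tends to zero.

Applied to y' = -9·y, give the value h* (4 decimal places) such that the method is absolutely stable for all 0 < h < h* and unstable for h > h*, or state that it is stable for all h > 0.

Test eqn y'=λy, z=hλ:
  y_{n+1} = y_n + z·[2/3·y_n + 1/3·y_{n+1}] ⇒ (1 − 1/3z)y_{n+1} = (1 + 2/3z)y_n
  ⇒ R(z) = (1 + 2/3z)/(1 − 1/3z).

Need |R(x)|<1, x<0.
x=-1.46: |R|=0.0179
R=−1: 1+2/3x = −1+1/3x ⇒ -1/3x=2 ⇒ x=2/(-1/3)=-6.0000
Confirm numerically:
  x=-5.063: |R|=0.88379 <1
  x=-4.812: |R|=0.84793 <1
  x=-4.583: |R|=0.81313 <1
  x=-6.437: |R|=1.04631 >1
  x=-6.190: |R|=1.02067 >1
  x=-6.165: |R|=1.01800 >1
Stable set (-6.0000, 0).

(-6.0000,0); λ=-9 ⇒ h* = (6)/9 = 0.6667.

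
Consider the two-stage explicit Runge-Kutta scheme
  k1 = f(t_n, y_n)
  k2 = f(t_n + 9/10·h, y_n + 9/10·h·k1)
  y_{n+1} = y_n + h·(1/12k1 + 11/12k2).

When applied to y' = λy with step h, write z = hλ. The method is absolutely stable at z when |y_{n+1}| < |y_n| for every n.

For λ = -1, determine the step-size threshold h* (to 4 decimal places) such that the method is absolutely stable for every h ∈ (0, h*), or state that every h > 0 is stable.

(-1.2121,0); λ=-1 ⇒ h* = (40/33)/1 = 1.2121.

Test eqn y'=λy, z=hλ:
  k1=λy_n ⇒ h·k1=z·y_n;  k2=λ(1+9/10z)y_n ⇒ h·k2=z(1+9/10z)y_n
  y_{n+1}/y_n = 1 + 1/12z + 11/12z(1+9/10z) = 1 + z + 33/40z²
  Hence R(z) = 1 + z + 33/40z².

Boundary: |R(x)|=1, x<0.
x=-0.37: |R|=0.7429
R=1: x+33/40x²=0 ⇒ x=−40/33=-1.2121; min R=1−1/(4·33/40)=0.6970>−1
Confirm numerically:
  x=-1.142: |R|=0.93394 <1
  x=-1.092: |R|=0.89178 <1
  x=-0.909: |R|=0.77268 <1
  x=-0.718: |R|=0.70731 <1
  x=-1.798: |R|=1.86906 >1
  x=-1.770: |R|=1.81464 >1
Interval (-1.2121, 0).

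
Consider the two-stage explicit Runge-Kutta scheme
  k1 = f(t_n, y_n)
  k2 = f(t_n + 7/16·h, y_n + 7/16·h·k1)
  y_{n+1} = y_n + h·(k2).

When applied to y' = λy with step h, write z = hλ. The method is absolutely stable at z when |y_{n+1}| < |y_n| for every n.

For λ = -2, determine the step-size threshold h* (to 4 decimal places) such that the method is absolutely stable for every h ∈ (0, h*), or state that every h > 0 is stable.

(-2.2857,0); λ=-2 ⇒ h* = (16/7)/2 = 1.1429.

With y'=λy (z=hλ):
  k1=λy_n ⇒ h·k1=z·y_n;  k2=λ(1+7/16z)y_n ⇒ h·k2=z(1+7/16z)y_n
  y_{n+1}/y_n = 1 + z(1+7/16z) = 1 + z + 7/16z²
  ⇒ R(z) = 1 + z + 7/16z².

Find x<0 with |R(x)|<1.
x=-1.73: |R|=0.5794
R=1: x+7/16x²=0 ⇒ x=−16/7=-2.2857; min R=1−1/(4·7/16)=0.4286>−1
Confirm numerically:
  x=-2.113: |R|=0.84034 <1
  x=-1.780: |R|=0.60618 <1
  x=-1.748: |R|=0.58878 <1
  x=-1.581: |R|=0.51256 <1
  x=-2.840: |R|=1.68870 >1
  x=-2.409: |R|=1.12994 >1
So |R|<1 on (-2.2857, 0).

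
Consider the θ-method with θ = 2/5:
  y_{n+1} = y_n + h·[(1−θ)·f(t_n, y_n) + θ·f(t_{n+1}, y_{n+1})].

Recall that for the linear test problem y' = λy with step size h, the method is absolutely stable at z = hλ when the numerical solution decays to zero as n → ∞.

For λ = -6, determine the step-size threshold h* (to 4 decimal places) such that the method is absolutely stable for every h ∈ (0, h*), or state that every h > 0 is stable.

(-10.0000,0); λ=-6 ⇒ h* = (10)/6 = 1.6667.

With y'=λy (z=hλ):
  y_{n+1} = y_n + z·[3/5·y_n + 2/5·y_{n+1}] ⇒ (1 − 2/5z)y_{n+1} = (1 + 3/5z)y_n
  R(z) = (1 + 3/5z)/(1 − 2/5z).

Find x<0 with |R(x)|<1.
x=-0.3: |R|=0.7321
R=−1: 1+3/5x = −1+2/5x ⇒ -1/5x=2 ⇒ x=2/(-1/5)=-10.0000
Confirm numerically:
  x=-6.632: |R|=0.81559 <1
  x=-5.605: |R|=0.72887 <1
  x=-4.424: |R|=0.59734 <1
  x=-10.573: |R|=1.02192 >1
  x=-10.151: |R|=1.00597 >1
Stable set (-10.0000, 0).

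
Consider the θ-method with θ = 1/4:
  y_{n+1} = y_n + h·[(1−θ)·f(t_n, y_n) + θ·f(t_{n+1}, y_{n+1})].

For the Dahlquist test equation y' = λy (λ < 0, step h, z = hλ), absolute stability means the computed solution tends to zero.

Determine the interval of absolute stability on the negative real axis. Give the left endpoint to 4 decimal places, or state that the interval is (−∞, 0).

(-4.0000, 0).

With y'=λy (z=hλ):
  y_{n+1} = y_n + z·[3/4·y_n + 1/4·y_{n+1}] ⇒ (1 − 1/4z)y_{n+1} = (1 + 3/4z)y_n
  Hence R(z) = (1 + 3/4z)/(1 − 1/4z).

Boundary: |R(x)|=1, x<0.
x=-0.78: |R|=0.3473
R=−1: 1+3/4x = −1+1/4x ⇒ -1/2x=2 ⇒ x=2/(-1/2)=-4.0000
Confirm numerically:
  x=-3.347: |R|=0.82224 <1
  x=-3.069: |R|=0.73660 <1
  x=-2.446: |R|=0.51784 <1
  x=-4.519: |R|=1.12185 >1
  x=-4.454: |R|=1.10740 >1
  x=-4.064: |R|=1.01587 >1
Interval (-4.0000, 0).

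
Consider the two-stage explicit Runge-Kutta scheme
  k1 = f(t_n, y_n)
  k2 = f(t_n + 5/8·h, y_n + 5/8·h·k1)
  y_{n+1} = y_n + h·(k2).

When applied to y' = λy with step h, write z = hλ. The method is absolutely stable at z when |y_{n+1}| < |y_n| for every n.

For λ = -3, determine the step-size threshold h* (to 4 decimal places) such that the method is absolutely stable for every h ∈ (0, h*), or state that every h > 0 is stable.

(-1.6000,0); λ=-3 ⇒ h* = (8/5)/3 = 0.5333.

Set f=λy, z=hλ:
  k1=λy_n ⇒ h·k1=z·y_n;  k2=λ(1+5/8z)y_n ⇒ h·k2=z(1+5/8z)y_n
  y_{n+1}/y_n = 1 + z(1+5/8z) = 1 + z + 5/8z²
  Hence R(z) = 1 + z + 5/8z².

Need |R(x)|<1, x<0.
x=-0.42: |R|=0.6903
R=1: x+5/8x²=0 ⇒ x=−8/5=-1.6000; min R=1−1/(4·5/8)=0.6000>−1
Confirm numerically:
  x=-1.337: |R|=0.78023 <1
  x=-1.227: |R|=0.71396 <1
  x=-0.641: |R|=0.61580 <1
  x=-2.049: |R|=1.57500 >1
  x=-1.693: |R|=1.09841 >1
  x=-1.649: |R|=1.05050 >1
So |R|<1 on (-1.6000, 0).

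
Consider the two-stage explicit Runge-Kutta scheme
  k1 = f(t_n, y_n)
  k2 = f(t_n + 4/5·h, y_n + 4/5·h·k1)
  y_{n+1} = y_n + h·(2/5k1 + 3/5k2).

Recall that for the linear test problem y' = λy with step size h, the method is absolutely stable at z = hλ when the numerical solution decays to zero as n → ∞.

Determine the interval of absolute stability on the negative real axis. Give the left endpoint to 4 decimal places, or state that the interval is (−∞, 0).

(-2.0833, 0).

With y'=λy (z=hλ):
  k1=λy_n ⇒ h·k1=z·y_n;  k2=λ(1+4/5z)y_n ⇒ h·k2=z(1+4/5z)y_n
  y_{n+1}/y_n = 1 + 2/5z + 3/5z(1+4/5z) = 1 + z + 12/25z²
  Hence R(z) = 1 + z + 12/25z².

Need |R(x)|<1, x<0.
x=-1.29: |R|=0.5088
R=1: x+12/25x²=0 ⇒ x=−25/12=-2.0833; min R=1−1/(4·12/25)=0.4792>−1
Confirm numerically:
  x=-1.605: |R|=0.63149 <1
  x=-1.544: |R|=0.60029 <1
  x=-1.034: |R|=0.47919 <1
  x=-0.875: |R|=0.49250 <1
  x=-2.244: |R|=1.17306 >1
  x=-2.130: |R|=1.04771 >1
  x=-2.120: |R|=1.03731 >1
So |R|<1 on (-2.0833, 0).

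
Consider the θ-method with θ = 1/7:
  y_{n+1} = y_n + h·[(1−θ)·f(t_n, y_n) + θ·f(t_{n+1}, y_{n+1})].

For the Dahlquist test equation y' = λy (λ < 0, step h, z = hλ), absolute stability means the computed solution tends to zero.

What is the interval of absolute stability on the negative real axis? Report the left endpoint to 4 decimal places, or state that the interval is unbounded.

On y'=λy, z=hλ:
  y_{n+1} = y_n + z·[6/7·y_n + 1/7·y_{n+1}] ⇒ (1 − 1/7z)y_{n+1} = (1 + 6/7z)y_n
  ⇒ R(z) = (1 + 6/7z)/(1 − 1/7z).

Solve |R(x)|<1 on ℝ⁻.
x=-0.64: |R|=0.4136
R=−1: 1+6/7x = −1+1/7x ⇒ -5/7x=2 ⇒ x=2/(-5/7)=-2.8000
Confirm numerically:
  x=-2.401: |R|=0.78779 <1
  x=-2.153: |R|=0.64656 <1
  x=-1.315: |R|=0.10704 <1
  x=-1.278: |R|=0.08070 <1
  x=-3.074: |R|=1.13599 >1
  x=-2.974: |R|=1.08723 >1
  x=-2.882: |R|=1.04149 >1
Interval (-2.8000, 0).

z∈(-2.8000,0).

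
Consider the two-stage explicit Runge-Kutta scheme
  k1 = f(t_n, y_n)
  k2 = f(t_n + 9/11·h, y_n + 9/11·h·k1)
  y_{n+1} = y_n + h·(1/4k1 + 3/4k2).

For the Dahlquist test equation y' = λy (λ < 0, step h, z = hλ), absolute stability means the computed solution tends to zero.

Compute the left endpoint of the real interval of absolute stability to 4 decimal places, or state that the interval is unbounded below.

z* = -1.6296.

Test eqn y'=λy, z=hλ:
  k1=λy_n ⇒ h·k1=z·y_n;  k2=λ(1+9/11z)y_n ⇒ h·k2=z(1+9/11z)y_n
  y_{n+1}/y_n = 1 + 1/4z + 3/4z(1+9/11z) = 1 + z + 27/44z²
  ⇒ R(z) = 1 + z + 27/44z².

Solve |R(x)|<1 on ℝ⁻.
x=-1.59: |R|=0.9613
R=1: x+27/44x²=0 ⇒ x=−44/27=-1.6296; min R=1−1/(4·27/44)=0.5926>−1
Confirm numerically:
  x=-1.498: |R|=0.87900 <1
  x=-1.478: |R|=0.86248 <1
  x=-1.240: |R|=0.70353 <1
  x=-2.183: |R|=1.74128 >1
  x=-2.067: |R|=1.55475 >1
  x=-1.832: |R|=1.22750 >1
Interval (-1.6296, 0).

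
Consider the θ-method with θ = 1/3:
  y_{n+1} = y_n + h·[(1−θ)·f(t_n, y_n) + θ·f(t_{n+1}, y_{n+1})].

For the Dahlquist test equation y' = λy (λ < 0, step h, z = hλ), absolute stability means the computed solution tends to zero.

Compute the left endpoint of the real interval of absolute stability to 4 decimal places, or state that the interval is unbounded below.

On y'=λy, z=hλ:
  y_{n+1} = y_n + z·[2/3·y_n + 1/3·y_{n+1}] ⇒ (1 − 1/3z)y_{n+1} = (1 + 2/3z)y_n
  R(z) = (1 + 2/3z)/(1 − 1/3z).

Solve |R(x)|<1 on ℝ⁻.
x=-0.39: |R|=0.6549
R=−1: 1+2/3x = −1+1/3x ⇒ -1/3x=2 ⇒ x=2/(-1/3)=-6.0000
Confirm numerically:
  x=-5.463: |R|=0.93655 <1
  x=-4.732: |R|=0.83601 <1
  x=-3.582: |R|=0.63263 <1
  x=-2.838: |R|=0.45838 <1
  x=-6.479: |R|=1.05053 >1
  x=-6.450: |R|=1.04762 >1
So |R|<1 on (-6.0000, 0).

z* = -6.0000.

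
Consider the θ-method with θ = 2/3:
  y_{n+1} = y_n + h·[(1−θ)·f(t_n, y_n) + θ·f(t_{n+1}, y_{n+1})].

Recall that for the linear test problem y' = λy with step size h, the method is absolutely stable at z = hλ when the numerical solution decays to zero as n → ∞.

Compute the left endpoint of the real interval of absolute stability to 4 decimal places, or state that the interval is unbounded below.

On y'=λy, z=hλ:
  y_{n+1} = y_n + z·[1/3·y_n + 2/3·y_{n+1}] ⇒ (1 − 2/3z)y_{n+1} = (1 + 1/3z)y_n
  R(z) = (1 + 1/3z)/(1 − 2/3z).

Boundary: |R(x)|=1, x<0.
x=-1.09: |R|=0.3687
x=-2: |R|=0.1429
x=-10: |R|=0.3043
x=-100: |R|=0.4778
θ=2/3≥1/2 ⇒ |1+1/3x|<|1−2/3x| ∀x<0 ⇒ interval (−∞,0).

unbounded; (−∞, 0).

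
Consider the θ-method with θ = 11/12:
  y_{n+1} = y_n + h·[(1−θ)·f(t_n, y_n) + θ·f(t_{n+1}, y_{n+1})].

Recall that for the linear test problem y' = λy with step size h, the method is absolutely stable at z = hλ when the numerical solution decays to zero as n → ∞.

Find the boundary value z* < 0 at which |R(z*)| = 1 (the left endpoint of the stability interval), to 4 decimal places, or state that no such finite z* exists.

interval (−∞, 0).

Test eqn y'=λy, z=hλ:
  y_{n+1} = y_n + z·[1/12·y_n + 11/12·y_{n+1}] ⇒ (1 − 11/12z)y_{n+1} = (1 + 1/12z)y_n
  Hence R(z) = (1 + 1/12z)/(1 − 11/12z).

Find x<0 with |R(x)|<1.
x=-1.45: |R|=0.3775
x=-2: |R|=0.2941
x=-10: |R|=0.0164
x=-100: |R|=0.0791
θ=11/12≥1/2 ⇒ |1+1/12x|<|1−11/12x| ∀x<0 ⇒ unbounded interval.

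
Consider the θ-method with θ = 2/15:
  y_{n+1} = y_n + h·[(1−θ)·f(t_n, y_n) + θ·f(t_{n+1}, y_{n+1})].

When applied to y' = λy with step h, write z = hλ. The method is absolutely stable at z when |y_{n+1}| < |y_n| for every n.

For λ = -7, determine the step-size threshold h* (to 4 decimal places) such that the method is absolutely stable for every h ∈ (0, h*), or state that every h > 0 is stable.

(-2.7273,0); λ=-7 ⇒ h* = (30/11)/7 = 0.3896.

Set f=λy, z=hλ:
  y_{n+1} = y_n + z·[13/15·y_n + 2/15·y_{n+1}] ⇒ (1 − 2/15z)y_{n+1} = (1 + 13/15z)y_n
  R(z) = (1 + 13/15z)/(1 − 2/15z).

Need |R(x)|<1, x<0.
x=-1.55: |R|=0.2845
R=−1: 1+13/15x = −1+2/15x ⇒ -11/15x=2 ⇒ x=2/(-11/15)=-2.7273
Confirm numerically:
  x=-2.206: |R|=0.70462 <1
  x=-1.748: |R|=0.41760 <1
  x=-1.406: |R|=0.18403 <1
  x=-1.116: |R|=0.02855 <1
  x=-3.302: |R|=1.29263 >1
  x=-2.997: |R|=1.14133 >1
  x=-2.765: |R|=1.02021 >1
So |R|<1 on (-2.7273, 0).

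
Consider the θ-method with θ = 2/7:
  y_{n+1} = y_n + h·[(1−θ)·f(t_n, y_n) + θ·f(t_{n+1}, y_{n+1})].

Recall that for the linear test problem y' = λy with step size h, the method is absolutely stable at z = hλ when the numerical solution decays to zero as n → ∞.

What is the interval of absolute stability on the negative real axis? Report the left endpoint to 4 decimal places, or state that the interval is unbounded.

On y'=λy, z=hλ:
  y_{n+1} = y_n + z·[5/7·y_n + 2/7·y_{n+1}] ⇒ (1 − 2/7z)y_{n+1} = (1 + 5/7z)y_n
  ⇒ R(z) = (1 + 5/7z)/(1 − 2/7z).

Need |R(x)|<1, x<0.
x=-1.01: |R|=0.2162
R=−1: 1+5/7x = −1+2/7x ⇒ -3/7x=2 ⇒ x=2/(-3/7)=-4.6667
Confirm numerically:
  x=-4.606: |R|=0.98877 <1
  x=-4.326: |R|=0.93470 <1
  x=-3.934: |R|=0.85217 <1
  x=-5.231: |R|=1.09695 >1
  x=-5.182: |R|=1.08903 >1
So |R|<1 on (-4.6667, 0).

z∈(-4.6667,0).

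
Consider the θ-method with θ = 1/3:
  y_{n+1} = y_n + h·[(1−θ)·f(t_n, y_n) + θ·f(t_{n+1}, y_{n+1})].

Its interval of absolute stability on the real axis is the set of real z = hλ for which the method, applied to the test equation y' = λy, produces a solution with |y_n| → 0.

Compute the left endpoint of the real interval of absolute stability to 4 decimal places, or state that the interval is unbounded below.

Test eqn y'=λy, z=hλ:
  y_{n+1} = y_n + z·[2/3·y_n + 1/3·y_{n+1}] ⇒ (1 − 1/3z)y_{n+1} = (1 + 2/3z)y_n
  so R(z) = (1 + 2/3z)/(1 − 1/3z).

Find x<0 with |R(x)|<1.
x=-1.42: |R|=0.0362
R=−1: 1+2/3x = −1+1/3x ⇒ -1/3x=2 ⇒ x=2/(-1/3)=-6.0000
Confirm numerically:
  x=-5.508: |R|=0.94217 <1
  x=-4.060: |R|=0.72521 <1
  x=-3.330: |R|=0.57820 <1
  x=-2.645: |R|=0.40567 <1
  x=-6.551: |R|=1.05769 >1
  x=-6.170: |R|=1.01854 >1
Stable set (-6.0000, 0).

z* = -6.0000.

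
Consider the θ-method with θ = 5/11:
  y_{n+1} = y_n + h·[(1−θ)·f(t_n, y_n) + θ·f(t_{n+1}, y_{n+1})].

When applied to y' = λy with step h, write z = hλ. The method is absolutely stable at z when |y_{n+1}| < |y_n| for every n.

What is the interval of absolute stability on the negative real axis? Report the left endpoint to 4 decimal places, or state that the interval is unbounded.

z∈(-22.0000,0).

With y'=λy (z=hλ):
  y_{n+1} = y_n + z·[6/11·y_n + 5/11·y_{n+1}] ⇒ (1 − 5/11z)y_{n+1} = (1 + 6/11z)y_n
  so R(z) = (1 + 6/11z)/(1 − 5/11z).

Find x<0 with |R(x)|<1.
x=-0.66: |R|=0.4923
R=−1: 1+6/11x = −1+5/11x ⇒ -1/11x=2 ⇒ x=2/(-1/11)=-22.0000
Confirm numerically:
  x=-19.289: |R|=0.97477 <1
  x=-14.606: |R|=0.91201 <1
  x=-14.454: |R|=0.90938 <1
  x=-12.583: |R|=0.87260 <1
  x=-22.430: |R|=1.00349 >1
  x=-22.429: |R|=1.00348 >1
  x=-22.402: |R|=1.00327 >1
Stable set (-22.0000, 0).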